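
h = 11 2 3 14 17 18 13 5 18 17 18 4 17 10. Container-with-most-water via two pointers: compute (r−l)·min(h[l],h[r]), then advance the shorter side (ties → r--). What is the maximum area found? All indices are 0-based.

max area = 136

[0,13] min(11,10)*13=130 best=130 * → r--
[0,12] min(11,17)*12=132 best=132 * → l++
[1,12] min(2,17)*11=22 best=132 → l++
[2,12] min(3,17)*10=30 best=132 → l++
[3,12] min(14,17)*9=126 best=132 → l++
[4,12] min(17,17)*8=136 best=136 * → r--
[4,11] min(17,4)*7=28 best=136 → r--
[4,10] min(17,18)*6=102 best=136 → l++
[5,10] min(18,18)*5=90 best=136 → r--
[5,9] min(18,17)*4=68 best=136 → r--
[5,8] min(18,18)*3=54 best=136 → r--
[5,7] min(18,5)*2=10 best=136 → r--
[5,6] min(18,13)*1=13 best=136 → r--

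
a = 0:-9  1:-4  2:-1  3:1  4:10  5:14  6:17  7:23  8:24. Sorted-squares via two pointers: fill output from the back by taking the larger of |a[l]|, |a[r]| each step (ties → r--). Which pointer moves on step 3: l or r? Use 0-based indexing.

l=0 r=8: |-9|<=|24| out[8]=576, r--
l=0 r=7: |-9|<=|23| out[7]=529, r--
l=0 r=6: |-9|<=|17| out[6]=289, r--

r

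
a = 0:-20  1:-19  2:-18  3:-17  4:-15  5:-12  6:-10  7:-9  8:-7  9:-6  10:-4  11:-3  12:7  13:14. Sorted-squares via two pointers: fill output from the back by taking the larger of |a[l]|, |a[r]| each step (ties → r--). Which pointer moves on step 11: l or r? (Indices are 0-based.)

l

[0,13] |-20|>|14| out[13]=400 → l++
[1,13] |-19|>|14| out[12]=361 → l++
[2,13] |-18|>|14| out[11]=324 → l++
[3,13] |-17|>|14| out[10]=289 → l++
[4,13] |-15|>|14| out[9]=225 → l++
[5,13] |-12|<=|14| out[8]=196 → r--
[5,12] |-12|>|7| out[7]=144 → l++
[6,12] |-10|>|7| out[6]=100 → l++
[7,12] |-9|>|7| out[5]=81 → l++
[8,12] |-7|<=|7| out[4]=49 → r--
[8,11] |-7|>|-3| out[3]=49 → l++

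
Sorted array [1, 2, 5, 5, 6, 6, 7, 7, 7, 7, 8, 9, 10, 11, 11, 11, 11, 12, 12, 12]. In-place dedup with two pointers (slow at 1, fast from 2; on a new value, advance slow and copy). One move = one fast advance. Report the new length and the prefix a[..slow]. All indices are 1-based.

(s=1,f=2) a[fast]=2≠a[slow]=1 write a[2]=2 → slow++,fast++
(s=2,f=3) a[fast]=5≠a[slow]=2 write a[3]=5 → slow++,fast++
(s=3,f=4) a[fast]=5=a[slow] dup → fast++
(s=3,f=5) a[fast]=6≠a[slow]=5 write a[4]=6 → slow++,fast++
(s=4,f=6) a[fast]=6=a[slow] dup → fast++
(s=4,f=7) a[fast]=7≠a[slow]=6 write a[5]=7 → slow++,fast++
(s=5,f=8) a[fast]=7=a[slow] dup → fast++
(s=5,f=9) a[fast]=7=a[slow] dup → fast++
(s=5,f=10) a[fast]=7=a[slow] dup → fast++
(s=5,f=11) a[fast]=8≠a[slow]=7 write a[6]=8 → slow++,fast++
(s=6,f=12) a[fast]=9≠a[slow]=8 write a[7]=9 → slow++,fast++
(s=7,f=13) a[fast]=10≠a[slow]=9 write a[8]=10 → slow++,fast++
(s=8,f=14) a[fast]=11≠a[slow]=10 write a[9]=11 → slow++,fast++
(s=9,f=15) a[fast]=11=a[slow] dup → fast++
(s=9,f=16) a[fast]=11=a[slow] dup → fast++
(s=9,f=17) a[fast]=11=a[slow] dup → fast++
(s=9,f=18) a[fast]=12≠a[slow]=11 write a[10]=12 → slow++,fast++
(s=10,f=19) a[fast]=12=a[slow] dup → fast++
(s=10,f=20) a[fast]=12=a[slow] dup → fast++

length 10; prefix = [1, 2, 5, 6, 7, 8, 9, 10, 11, 12]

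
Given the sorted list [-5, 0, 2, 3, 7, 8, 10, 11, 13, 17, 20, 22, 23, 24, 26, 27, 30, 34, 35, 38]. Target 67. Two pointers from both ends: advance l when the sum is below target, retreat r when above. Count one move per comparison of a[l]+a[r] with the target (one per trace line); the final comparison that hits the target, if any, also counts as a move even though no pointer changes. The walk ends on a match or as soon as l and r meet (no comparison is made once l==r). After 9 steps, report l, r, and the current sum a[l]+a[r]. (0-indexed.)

l=9, r=19, sum=55

[0,19] -5+38=33 <67 → l++
[1,19] 0+38=38 <67 → l++
[2,19] 2+38=40 <67 → l++
[3,19] 3+38=41 <67 → l++
[4,19] 7+38=45 <67 → l++
[5,19] 8+38=46 <67 → l++
[6,19] 10+38=48 <67 → l++
[7,19] 11+38=49 <67 → l++
[8,19] 13+38=51 <67 → l++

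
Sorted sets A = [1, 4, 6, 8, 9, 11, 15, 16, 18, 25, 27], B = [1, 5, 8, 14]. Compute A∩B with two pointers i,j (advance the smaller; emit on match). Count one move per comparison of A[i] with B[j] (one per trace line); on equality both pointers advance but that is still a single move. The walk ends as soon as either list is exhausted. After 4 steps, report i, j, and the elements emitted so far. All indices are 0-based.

i=0 j=0: 1==1 emit, i++,j++
i=1 j=1: 4<5, i++
i=2 j=1: 6>5, j++
i=2 j=2: 6<8, i++

i=3, j=2, emitted=[1]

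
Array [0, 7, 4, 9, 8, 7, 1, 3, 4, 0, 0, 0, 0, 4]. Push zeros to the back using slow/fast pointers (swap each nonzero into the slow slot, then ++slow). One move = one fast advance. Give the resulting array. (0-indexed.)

slow=0 fast=0: a[fast]=0, fast++
slow=0 fast=1: a[fast]=7≠0 swap→a[0]=7, slow++,fast++
slow=1 fast=2: a[fast]=4≠0 swap→a[1]=4, slow++,fast++
slow=2 fast=3: a[fast]=9≠0 swap→a[2]=9, slow++,fast++
slow=3 fast=4: a[fast]=8≠0 swap→a[3]=8, slow++,fast++
slow=4 fast=5: a[fast]=7≠0 swap→a[4]=7, slow++,fast++
slow=5 fast=6: a[fast]=1≠0 swap→a[5]=1, slow++,fast++
slow=6 fast=7: a[fast]=3≠0 swap→a[6]=3, slow++,fast++
slow=7 fast=8: a[fast]=4≠0 swap→a[7]=4, slow++,fast++
slow=8 fast=9: a[fast]=0, fast++
slow=8 fast=10: a[fast]=0, fast++
slow=8 fast=11: a[fast]=0, fast++
slow=8 fast=12: a[fast]=0, fast++
slow=8 fast=13: a[fast]=4≠0 swap→a[8]=4, slow++,fast++

[7, 4, 9, 8, 7, 1, 3, 4, 4, 0, 0, 0, 0, 0]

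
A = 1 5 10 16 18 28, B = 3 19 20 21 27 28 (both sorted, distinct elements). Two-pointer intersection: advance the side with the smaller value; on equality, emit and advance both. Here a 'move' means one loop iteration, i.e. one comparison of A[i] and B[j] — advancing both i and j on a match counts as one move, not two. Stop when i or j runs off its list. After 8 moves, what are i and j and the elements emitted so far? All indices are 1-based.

i=1 j=1: 1<3, i++
i=2 j=1: 5>3, j++
i=2 j=2: 5<19, i++
i=3 j=2: 10<19, i++
i=4 j=2: 16<19, i++
i=5 j=2: 18<19, i++
i=6 j=2: 28>19, j++
i=6 j=3: 28>20, j++

i=6, j=4, emitted=[]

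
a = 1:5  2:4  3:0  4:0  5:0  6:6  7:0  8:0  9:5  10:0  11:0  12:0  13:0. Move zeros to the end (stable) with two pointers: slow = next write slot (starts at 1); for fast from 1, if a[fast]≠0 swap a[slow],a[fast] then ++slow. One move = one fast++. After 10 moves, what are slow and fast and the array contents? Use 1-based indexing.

slow=5, fast=11, a=[5, 4, 6, 5, 0, 0, 0, 0, 0, 0, 0, 0, 0]

slow=1 fast=1: a[fast]=5≠0 swap→a[1]=5, slow++,fast++
slow=2 fast=2: a[fast]=4≠0 swap→a[2]=4, slow++,fast++
slow=3 fast=3: a[fast]=0, fast++
slow=3 fast=4: a[fast]=0, fast++
slow=3 fast=5: a[fast]=0, fast++
slow=3 fast=6: a[fast]=6≠0 swap→a[3]=6, slow++,fast++
slow=4 fast=7: a[fast]=0, fast++
slow=4 fast=8: a[fast]=0, fast++
slow=4 fast=9: a[fast]=5≠0 swap→a[4]=5, slow++,fast++
slow=5 fast=10: a[fast]=0, fast++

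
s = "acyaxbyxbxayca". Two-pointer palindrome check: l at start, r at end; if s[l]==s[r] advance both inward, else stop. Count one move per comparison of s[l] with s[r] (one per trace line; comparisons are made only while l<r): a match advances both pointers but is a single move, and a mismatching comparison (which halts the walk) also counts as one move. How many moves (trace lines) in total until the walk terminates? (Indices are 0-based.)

7 moves

[0,13] 'a'=='a' → l++,r--
[1,12] 'c'=='c' → l++,r--
[2,11] 'y'=='y' → l++,r--
[3,10] 'a'=='a' → l++,r--
[4,9] 'x'=='x' → l++,r--
[5,8] 'b'=='b' → l++,r--
[6,7] 'y'!='x' → stop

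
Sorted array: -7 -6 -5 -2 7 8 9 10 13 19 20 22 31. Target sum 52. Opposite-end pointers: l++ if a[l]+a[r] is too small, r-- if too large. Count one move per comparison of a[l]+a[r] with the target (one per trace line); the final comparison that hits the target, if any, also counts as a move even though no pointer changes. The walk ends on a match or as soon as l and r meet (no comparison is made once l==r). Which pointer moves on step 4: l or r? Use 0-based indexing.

l=0 r=12: -7+31=24 <52, l++
l=1 r=12: -6+31=25 <52, l++
l=2 r=12: -5+31=26 <52, l++
l=3 r=12: -2+31=29 <52, l++

l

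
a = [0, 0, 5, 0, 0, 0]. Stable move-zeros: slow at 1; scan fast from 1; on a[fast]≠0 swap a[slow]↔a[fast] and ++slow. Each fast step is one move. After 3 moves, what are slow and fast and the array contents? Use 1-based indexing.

slow=2, fast=4, a=[5, 0, 0, 0, 0, 0]

slow=1 fast=1: a[fast]=0, fast++
slow=1 fast=2: a[fast]=0, fast++
slow=1 fast=3: a[fast]=5≠0 swap→a[1]=5, slow++,fast++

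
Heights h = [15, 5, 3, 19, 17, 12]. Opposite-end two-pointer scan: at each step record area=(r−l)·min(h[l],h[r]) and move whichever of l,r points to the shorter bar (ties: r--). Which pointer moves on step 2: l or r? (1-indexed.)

l

[1,6] min(15,12)*5=60 best=60 * → r--
[1,5] min(15,17)*4=60 best=60 → l++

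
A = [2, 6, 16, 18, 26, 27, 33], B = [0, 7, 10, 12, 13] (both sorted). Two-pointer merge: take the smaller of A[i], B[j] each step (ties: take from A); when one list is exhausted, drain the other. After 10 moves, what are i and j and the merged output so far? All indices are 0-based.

[i=0,j=0] A[i]=2>B[j]=0 take 0 → j++
[i=0,j=1] A[i]=2<=B[j]=7 take 2 → i++
[i=1,j=1] A[i]=6<=B[j]=7 take 6 → i++
[i=2,j=1] A[i]=16>B[j]=7 take 7 → j++
[i=2,j=2] A[i]=16>B[j]=10 take 10 → j++
[i=2,j=3] A[i]=16>B[j]=12 take 12 → j++
[i=2,j=4] A[i]=16>B[j]=13 take 13 → j++
[i=2,j=5] B done, take A[i]=16 → i++
[i=3,j=5] B done, take A[i]=18 → i++
[i=4,j=5] B done, take A[i]=26 → i++

i=5, j=5, merged so far=[0, 2, 6, 7, 10, 12, 13, 16, 18, 26]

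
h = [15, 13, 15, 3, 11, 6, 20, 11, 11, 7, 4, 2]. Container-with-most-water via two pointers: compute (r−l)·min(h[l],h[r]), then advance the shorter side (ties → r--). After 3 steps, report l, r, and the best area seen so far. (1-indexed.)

l=1 r=12: min(15,2)*11=22 best=22 *, r--
l=1 r=11: min(15,4)*10=40 best=40 *, r--
l=1 r=10: min(15,7)*9=63 best=63 *, r--

l=1, r=9, best area=63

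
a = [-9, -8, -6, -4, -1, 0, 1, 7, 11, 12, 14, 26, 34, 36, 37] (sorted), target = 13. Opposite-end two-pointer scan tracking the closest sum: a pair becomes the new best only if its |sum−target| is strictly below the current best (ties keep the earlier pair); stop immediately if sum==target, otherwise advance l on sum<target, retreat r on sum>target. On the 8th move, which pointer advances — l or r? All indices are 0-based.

[0,14] -9+37=28 d=15 * → r--
[0,13] -9+36=27 d=14 * → r--
[0,12] -9+34=25 d=12 * → r--
[0,11] -9+26=17 d=4 * → r--
[0,10] -9+14=5 d=8 → l++
[1,10] -8+14=6 d=7 → l++
[2,10] -6+14=8 d=5 → l++
[3,10] -4+14=10 d=3 * → l++

l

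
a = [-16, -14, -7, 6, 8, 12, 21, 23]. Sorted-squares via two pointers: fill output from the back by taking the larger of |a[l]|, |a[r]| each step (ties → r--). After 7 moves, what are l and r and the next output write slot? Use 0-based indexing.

l=0 r=7: |-16|<=|23| out[7]=529, r--
l=0 r=6: |-16|<=|21| out[6]=441, r--
l=0 r=5: |-16|>|12| out[5]=256, l++
l=1 r=5: |-14|>|12| out[4]=196, l++
l=2 r=5: |-7|<=|12| out[3]=144, r--
l=2 r=4: |-7|<=|8| out[2]=64, r--
l=2 r=3: |-7|>|6| out[1]=49, l++

l=3, r=3, next write slot=0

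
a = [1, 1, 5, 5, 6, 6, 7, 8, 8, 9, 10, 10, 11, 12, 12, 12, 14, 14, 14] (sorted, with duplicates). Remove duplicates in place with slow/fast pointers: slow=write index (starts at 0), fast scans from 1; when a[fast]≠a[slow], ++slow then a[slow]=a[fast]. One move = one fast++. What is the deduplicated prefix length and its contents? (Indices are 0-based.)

(s=0,f=1) a[fast]=1=a[slow] dup → fast++
(s=0,f=2) a[fast]=5≠a[slow]=1 write a[1]=5 → slow++,fast++
(s=1,f=3) a[fast]=5=a[slow] dup → fast++
(s=1,f=4) a[fast]=6≠a[slow]=5 write a[2]=6 → slow++,fast++
(s=2,f=5) a[fast]=6=a[slow] dup → fast++
(s=2,f=6) a[fast]=7≠a[slow]=6 write a[3]=7 → slow++,fast++
(s=3,f=7) a[fast]=8≠a[slow]=7 write a[4]=8 → slow++,fast++
(s=4,f=8) a[fast]=8=a[slow] dup → fast++
(s=4,f=9) a[fast]=9≠a[slow]=8 write a[5]=9 → slow++,fast++
(s=5,f=10) a[fast]=10≠a[slow]=9 write a[6]=10 → slow++,fast++
(s=6,f=11) a[fast]=10=a[slow] dup → fast++
(s=6,f=12) a[fast]=11≠a[slow]=10 write a[7]=11 → slow++,fast++
(s=7,f=13) a[fast]=12≠a[slow]=11 write a[8]=12 → slow++,fast++
(s=8,f=14) a[fast]=12=a[slow] dup → fast++
(s=8,f=15) a[fast]=12=a[slow] dup → fast++
(s=8,f=16) a[fast]=14≠a[slow]=12 write a[9]=14 → slow++,fast++
(s=9,f=17) a[fast]=14=a[slow] dup → fast++
(s=9,f=18) a[fast]=14=a[slow] dup → fast++

length 10; prefix = [1, 5, 6, 7, 8, 9, 10, 11, 12, 14]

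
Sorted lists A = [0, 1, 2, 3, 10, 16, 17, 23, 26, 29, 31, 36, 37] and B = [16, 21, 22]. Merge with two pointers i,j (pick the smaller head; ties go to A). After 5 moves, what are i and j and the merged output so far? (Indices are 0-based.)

i=0 j=0: A[i]=0<=B[j]=16 take 0, i++
i=1 j=0: A[i]=1<=B[j]=16 take 1, i++
i=2 j=0: A[i]=2<=B[j]=16 take 2, i++
i=3 j=0: A[i]=3<=B[j]=16 take 3, i++
i=4 j=0: A[i]=10<=B[j]=16 take 10, i++

i=5, j=0, merged so far=[0, 1, 2, 3, 10]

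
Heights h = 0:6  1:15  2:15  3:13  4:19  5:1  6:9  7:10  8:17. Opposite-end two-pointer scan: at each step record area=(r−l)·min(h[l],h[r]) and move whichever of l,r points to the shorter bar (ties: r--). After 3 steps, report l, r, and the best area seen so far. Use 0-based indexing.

l=3, r=8, best area=105

l=0 r=8: min(6,17)*8=48 best=48 *, l++
l=1 r=8: min(15,17)*7=105 best=105 *, l++
l=2 r=8: min(15,17)*6=90 best=105, l++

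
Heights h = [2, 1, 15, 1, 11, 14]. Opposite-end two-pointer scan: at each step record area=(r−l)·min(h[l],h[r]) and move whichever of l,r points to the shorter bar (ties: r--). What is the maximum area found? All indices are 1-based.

[1,6] min(2,14)*5=10 best=10 * → l++
[2,6] min(1,14)*4=4 best=10 → l++
[3,6] min(15,14)*3=42 best=42 * → r--
[3,5] min(15,11)*2=22 best=42 → r--
[3,4] min(15,1)*1=1 best=42 → r--

max area = 42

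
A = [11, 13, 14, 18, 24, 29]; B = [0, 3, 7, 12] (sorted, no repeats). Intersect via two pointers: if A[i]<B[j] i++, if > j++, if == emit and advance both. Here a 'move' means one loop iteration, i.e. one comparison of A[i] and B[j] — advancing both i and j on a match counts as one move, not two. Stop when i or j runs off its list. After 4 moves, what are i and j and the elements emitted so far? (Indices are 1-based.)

[i=1,j=1] 11>0 → j++
[i=1,j=2] 11>3 → j++
[i=1,j=3] 11>7 → j++
[i=1,j=4] 11<12 → i++

i=2, j=4, emitted=[]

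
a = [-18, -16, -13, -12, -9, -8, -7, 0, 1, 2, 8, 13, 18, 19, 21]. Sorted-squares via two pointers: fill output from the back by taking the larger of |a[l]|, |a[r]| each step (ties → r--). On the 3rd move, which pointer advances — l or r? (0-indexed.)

r

l=0 r=14: |-18|<=|21| out[14]=441, r--
l=0 r=13: |-18|<=|19| out[13]=361, r--
l=0 r=12: |-18|<=|18| out[12]=324, r--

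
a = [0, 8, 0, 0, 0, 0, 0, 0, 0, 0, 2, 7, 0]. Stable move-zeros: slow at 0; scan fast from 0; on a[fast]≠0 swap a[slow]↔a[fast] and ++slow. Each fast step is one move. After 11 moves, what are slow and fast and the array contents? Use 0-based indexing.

slow=2, fast=11, a=[8, 2, 0, 0, 0, 0, 0, 0, 0, 0, 0, 7, 0]

(s=0,f=0) a[fast]=0 → fast++
(s=0,f=1) a[fast]=8≠0 swap→a[0]=8 → slow++,fast++
(s=1,f=2) a[fast]=0 → fast++
(s=1,f=3) a[fast]=0 → fast++
(s=1,f=4) a[fast]=0 → fast++
(s=1,f=5) a[fast]=0 → fast++
(s=1,f=6) a[fast]=0 → fast++
(s=1,f=7) a[fast]=0 → fast++
(s=1,f=8) a[fast]=0 → fast++
(s=1,f=9) a[fast]=0 → fast++
(s=1,f=10) a[fast]=2≠0 swap→a[1]=2 → slow++,fast++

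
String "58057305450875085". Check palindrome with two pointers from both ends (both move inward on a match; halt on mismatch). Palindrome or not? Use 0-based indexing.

l=0 r=16: '5'=='5', l++,r--
l=1 r=15: '8'=='8', l++,r--
l=2 r=14: '0'=='0', l++,r--
l=3 r=13: '5'=='5', l++,r--
l=4 r=12: '7'=='7', l++,r--
l=5 r=11: '3'!='8', stop

not a palindrome (mismatch at 5,11)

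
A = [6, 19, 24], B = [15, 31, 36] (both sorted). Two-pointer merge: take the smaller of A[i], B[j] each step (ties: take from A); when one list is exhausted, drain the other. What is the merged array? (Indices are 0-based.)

[6, 15, 19, 24, 31, 36]

[i=0,j=0] A[i]=6<=B[j]=15 take 6 → i++
[i=1,j=0] A[i]=19>B[j]=15 take 15 → j++
[i=1,j=1] A[i]=19<=B[j]=31 take 19 → i++
[i=2,j=1] A[i]=24<=B[j]=31 take 24 → i++
[i=3,j=1] A done, take B[j]=31 → j++
[i=3,j=2] A done, take B[j]=36 → j++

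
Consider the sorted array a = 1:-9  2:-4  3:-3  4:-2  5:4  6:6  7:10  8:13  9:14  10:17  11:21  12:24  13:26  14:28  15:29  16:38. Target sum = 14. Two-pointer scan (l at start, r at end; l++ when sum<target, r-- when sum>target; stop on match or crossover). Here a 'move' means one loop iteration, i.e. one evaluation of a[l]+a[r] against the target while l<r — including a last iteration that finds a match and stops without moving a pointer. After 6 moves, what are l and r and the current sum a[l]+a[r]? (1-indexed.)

[1,16] -9+38=29 >14 → r--
[1,15] -9+29=20 >14 → r--
[1,14] -9+28=19 >14 → r--
[1,13] -9+26=17 >14 → r--
[1,12] -9+24=15 >14 → r--
[1,11] -9+21=12 <14 → l++

l=2, r=11, sum=17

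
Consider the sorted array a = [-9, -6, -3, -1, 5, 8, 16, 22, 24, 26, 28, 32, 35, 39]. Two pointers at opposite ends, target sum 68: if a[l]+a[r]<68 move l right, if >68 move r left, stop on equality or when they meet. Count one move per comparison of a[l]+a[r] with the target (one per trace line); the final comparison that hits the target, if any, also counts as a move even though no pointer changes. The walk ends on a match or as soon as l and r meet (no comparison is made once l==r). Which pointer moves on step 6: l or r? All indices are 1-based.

[1,14] -9+39=30 <68 → l++
[2,14] -6+39=33 <68 → l++
[3,14] -3+39=36 <68 → l++
[4,14] -1+39=38 <68 → l++
[5,14] 5+39=44 <68 → l++
[6,14] 8+39=47 <68 → l++

l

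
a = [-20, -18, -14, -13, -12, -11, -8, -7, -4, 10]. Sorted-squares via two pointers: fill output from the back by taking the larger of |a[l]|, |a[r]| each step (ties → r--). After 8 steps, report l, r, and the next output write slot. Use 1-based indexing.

[1,10] |-20|>|10| out[10]=400 → l++
[2,10] |-18|>|10| out[9]=324 → l++
[3,10] |-14|>|10| out[8]=196 → l++
[4,10] |-13|>|10| out[7]=169 → l++
[5,10] |-12|>|10| out[6]=144 → l++
[6,10] |-11|>|10| out[5]=121 → l++
[7,10] |-8|<=|10| out[4]=100 → r--
[7,9] |-8|>|-4| out[3]=64 → l++

l=8, r=9, next write slot=2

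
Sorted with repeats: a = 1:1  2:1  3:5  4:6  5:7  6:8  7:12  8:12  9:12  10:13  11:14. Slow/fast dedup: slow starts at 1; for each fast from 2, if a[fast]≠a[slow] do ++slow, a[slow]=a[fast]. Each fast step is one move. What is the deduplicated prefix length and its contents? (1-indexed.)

slow=1 fast=2: a[fast]=1=a[slow] dup, fast++
slow=1 fast=3: a[fast]=5≠a[slow]=1 write a[2]=5, slow++,fast++
slow=2 fast=4: a[fast]=6≠a[slow]=5 write a[3]=6, slow++,fast++
slow=3 fast=5: a[fast]=7≠a[slow]=6 write a[4]=7, slow++,fast++
slow=4 fast=6: a[fast]=8≠a[slow]=7 write a[5]=8, slow++,fast++
slow=5 fast=7: a[fast]=12≠a[slow]=8 write a[6]=12, slow++,fast++
slow=6 fast=8: a[fast]=12=a[slow] dup, fast++
slow=6 fast=9: a[fast]=12=a[slow] dup, fast++
slow=6 fast=10: a[fast]=13≠a[slow]=12 write a[7]=13, slow++,fast++
slow=7 fast=11: a[fast]=14≠a[slow]=13 write a[8]=14, slow++,fast++

length 8; prefix = [1, 5, 6, 7, 8, 12, 13, 14]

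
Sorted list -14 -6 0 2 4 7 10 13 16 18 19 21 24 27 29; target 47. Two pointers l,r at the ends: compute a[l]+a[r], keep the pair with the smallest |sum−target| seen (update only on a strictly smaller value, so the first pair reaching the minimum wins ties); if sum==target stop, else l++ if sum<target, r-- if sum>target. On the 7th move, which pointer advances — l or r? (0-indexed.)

l

[0,14] -14+29=15 d=32 * → l++
[1,14] -6+29=23 d=24 * → l++
[2,14] 0+29=29 d=18 * → l++
[3,14] 2+29=31 d=16 * → l++
[4,14] 4+29=33 d=14 * → l++
[5,14] 7+29=36 d=11 * → l++
[6,14] 10+29=39 d=8 * → l++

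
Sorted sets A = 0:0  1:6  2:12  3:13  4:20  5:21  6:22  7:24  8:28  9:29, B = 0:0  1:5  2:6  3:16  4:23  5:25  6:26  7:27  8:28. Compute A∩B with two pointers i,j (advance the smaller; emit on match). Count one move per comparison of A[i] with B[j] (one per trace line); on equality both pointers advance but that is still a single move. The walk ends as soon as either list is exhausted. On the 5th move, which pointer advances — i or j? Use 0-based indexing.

i

i=0 j=0: 0==0 emit, i++,j++
i=1 j=1: 6>5, j++
i=1 j=2: 6==6 emit, i++,j++
i=2 j=3: 12<16, i++
i=3 j=3: 13<16, i++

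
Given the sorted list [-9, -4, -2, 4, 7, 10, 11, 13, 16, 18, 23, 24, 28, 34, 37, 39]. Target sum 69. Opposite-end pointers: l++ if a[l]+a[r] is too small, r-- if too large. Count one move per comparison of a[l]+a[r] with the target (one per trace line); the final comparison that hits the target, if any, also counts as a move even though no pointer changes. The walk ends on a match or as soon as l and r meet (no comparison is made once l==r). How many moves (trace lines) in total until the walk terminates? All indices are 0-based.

15 moves

[0,15] -9+39=30 <69 → l++
[1,15] -4+39=35 <69 → l++
[2,15] -2+39=37 <69 → l++
[3,15] 4+39=43 <69 → l++
[4,15] 7+39=46 <69 → l++
[5,15] 10+39=49 <69 → l++
[6,15] 11+39=50 <69 → l++
[7,15] 13+39=52 <69 → l++
[8,15] 16+39=55 <69 → l++
[9,15] 18+39=57 <69 → l++
[10,15] 23+39=62 <69 → l++
[11,15] 24+39=63 <69 → l++
[12,15] 28+39=67 <69 → l++
[13,15] 34+39=73 >69 → r--
[13,14] 34+37=71 >69 → r--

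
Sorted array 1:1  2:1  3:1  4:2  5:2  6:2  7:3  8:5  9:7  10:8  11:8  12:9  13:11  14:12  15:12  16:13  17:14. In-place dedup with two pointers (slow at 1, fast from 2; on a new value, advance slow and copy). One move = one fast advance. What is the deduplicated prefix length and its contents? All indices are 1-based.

length 11; prefix = [1, 2, 3, 5, 7, 8, 9, 11, 12, 13, 14]

(s=1,f=2) a[fast]=1=a[slow] dup → fast++
(s=1,f=3) a[fast]=1=a[slow] dup → fast++
(s=1,f=4) a[fast]=2≠a[slow]=1 write a[2]=2 → slow++,fast++
(s=2,f=5) a[fast]=2=a[slow] dup → fast++
(s=2,f=6) a[fast]=2=a[slow] dup → fast++
(s=2,f=7) a[fast]=3≠a[slow]=2 write a[3]=3 → slow++,fast++
(s=3,f=8) a[fast]=5≠a[slow]=3 write a[4]=5 → slow++,fast++
(s=4,f=9) a[fast]=7≠a[slow]=5 write a[5]=7 → slow++,fast++
(s=5,f=10) a[fast]=8≠a[slow]=7 write a[6]=8 → slow++,fast++
(s=6,f=11) a[fast]=8=a[slow] dup → fast++
(s=6,f=12) a[fast]=9≠a[slow]=8 write a[7]=9 → slow++,fast++
(s=7,f=13) a[fast]=11≠a[slow]=9 write a[8]=11 → slow++,fast++
(s=8,f=14) a[fast]=12≠a[slow]=11 write a[9]=12 → slow++,fast++
(s=9,f=15) a[fast]=12=a[slow] dup → fast++
(s=9,f=16) a[fast]=13≠a[slow]=12 write a[10]=13 → slow++,fast++
(s=10,f=17) a[fast]=14≠a[slow]=13 write a[11]=14 → slow++,fast++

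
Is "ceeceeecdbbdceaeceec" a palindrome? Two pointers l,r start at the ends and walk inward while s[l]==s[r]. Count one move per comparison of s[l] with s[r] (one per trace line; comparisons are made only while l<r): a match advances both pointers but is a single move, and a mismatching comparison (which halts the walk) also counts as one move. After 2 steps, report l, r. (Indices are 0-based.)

[0,19] 'c'=='c' → l++,r--
[1,18] 'e'=='e' → l++,r--

l=2, r=17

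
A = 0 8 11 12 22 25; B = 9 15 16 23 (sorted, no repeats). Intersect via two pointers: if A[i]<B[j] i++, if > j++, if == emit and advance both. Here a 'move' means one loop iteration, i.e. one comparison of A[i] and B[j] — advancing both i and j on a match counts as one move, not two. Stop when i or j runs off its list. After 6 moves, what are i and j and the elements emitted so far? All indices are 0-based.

[i=0,j=0] 0<9 → i++
[i=1,j=0] 8<9 → i++
[i=2,j=0] 11>9 → j++
[i=2,j=1] 11<15 → i++
[i=3,j=1] 12<15 → i++
[i=4,j=1] 22>15 → j++

i=4, j=2, emitted=[]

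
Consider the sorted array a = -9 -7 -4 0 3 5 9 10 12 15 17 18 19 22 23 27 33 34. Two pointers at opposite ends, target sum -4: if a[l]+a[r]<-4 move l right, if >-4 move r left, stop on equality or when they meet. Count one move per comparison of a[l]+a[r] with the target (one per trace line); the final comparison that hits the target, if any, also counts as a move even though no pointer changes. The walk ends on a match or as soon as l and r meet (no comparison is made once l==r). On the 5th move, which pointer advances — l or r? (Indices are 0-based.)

l=0 r=17: -9+34=25 >-4, r--
l=0 r=16: -9+33=24 >-4, r--
l=0 r=15: -9+27=18 >-4, r--
l=0 r=14: -9+23=14 >-4, r--
l=0 r=13: -9+22=13 >-4, r--

r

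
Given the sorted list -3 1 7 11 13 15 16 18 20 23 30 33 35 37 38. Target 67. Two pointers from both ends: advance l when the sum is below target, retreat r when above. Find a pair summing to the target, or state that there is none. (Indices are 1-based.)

[1,15] -3+38=35 <67 → l++
[2,15] 1+38=39 <67 → l++
[3,15] 7+38=45 <67 → l++
[4,15] 11+38=49 <67 → l++
[5,15] 13+38=51 <67 → l++
[6,15] 15+38=53 <67 → l++
[7,15] 16+38=54 <67 → l++
[8,15] 18+38=56 <67 → l++
[9,15] 20+38=58 <67 → l++
[10,15] 23+38=61 <67 → l++
[11,15] 30+38=68 >67 → r--
[11,14] 30+37=67 → found

(30, 37)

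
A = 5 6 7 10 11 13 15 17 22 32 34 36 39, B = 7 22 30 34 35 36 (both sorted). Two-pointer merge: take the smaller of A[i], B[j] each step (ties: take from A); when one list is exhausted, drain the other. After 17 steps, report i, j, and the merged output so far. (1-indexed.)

i=13, j=6, merged so far=[5, 6, 7, 7, 10, 11, 13, 15, 17, 22, 22, 30, 32, 34, 34, 35, 36]

[i=1,j=1] A[i]=5<=B[j]=7 take 5 → i++
[i=2,j=1] A[i]=6<=B[j]=7 take 6 → i++
[i=3,j=1] A[i]=7<=B[j]=7 take 7 → i++
[i=4,j=1] A[i]=10>B[j]=7 take 7 → j++
[i=4,j=2] A[i]=10<=B[j]=22 take 10 → i++
[i=5,j=2] A[i]=11<=B[j]=22 take 11 → i++
[i=6,j=2] A[i]=13<=B[j]=22 take 13 → i++
[i=7,j=2] A[i]=15<=B[j]=22 take 15 → i++
[i=8,j=2] A[i]=17<=B[j]=22 take 17 → i++
[i=9,j=2] A[i]=22<=B[j]=22 take 22 → i++
[i=10,j=2] A[i]=32>B[j]=22 take 22 → j++
[i=10,j=3] A[i]=32>B[j]=30 take 30 → j++
[i=10,j=4] A[i]=32<=B[j]=34 take 32 → i++
[i=11,j=4] A[i]=34<=B[j]=34 take 34 → i++
[i=12,j=4] A[i]=36>B[j]=34 take 34 → j++
[i=12,j=5] A[i]=36>B[j]=35 take 35 → j++
[i=12,j=6] A[i]=36<=B[j]=36 take 36 → i++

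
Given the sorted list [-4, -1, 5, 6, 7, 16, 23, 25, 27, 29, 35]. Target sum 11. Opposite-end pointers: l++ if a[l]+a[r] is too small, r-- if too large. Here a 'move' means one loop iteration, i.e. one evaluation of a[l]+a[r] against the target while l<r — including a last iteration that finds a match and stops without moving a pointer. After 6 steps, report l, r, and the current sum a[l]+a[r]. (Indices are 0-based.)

l=0, r=4, sum=3

l=0 r=10: -4+35=31 >11, r--
l=0 r=9: -4+29=25 >11, r--
l=0 r=8: -4+27=23 >11, r--
l=0 r=7: -4+25=21 >11, r--
l=0 r=6: -4+23=19 >11, r--
l=0 r=5: -4+16=12 >11, r--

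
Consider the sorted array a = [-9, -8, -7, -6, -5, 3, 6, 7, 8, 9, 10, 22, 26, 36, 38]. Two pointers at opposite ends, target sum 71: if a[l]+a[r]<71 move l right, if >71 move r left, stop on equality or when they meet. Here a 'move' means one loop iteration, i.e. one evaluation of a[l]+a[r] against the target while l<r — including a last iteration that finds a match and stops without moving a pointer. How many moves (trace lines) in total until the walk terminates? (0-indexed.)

[0,14] -9+38=29 <71 → l++
[1,14] -8+38=30 <71 → l++
[2,14] -7+38=31 <71 → l++
[3,14] -6+38=32 <71 → l++
[4,14] -5+38=33 <71 → l++
[5,14] 3+38=41 <71 → l++
[6,14] 6+38=44 <71 → l++
[7,14] 7+38=45 <71 → l++
[8,14] 8+38=46 <71 → l++
[9,14] 9+38=47 <71 → l++
[10,14] 10+38=48 <71 → l++
[11,14] 22+38=60 <71 → l++
[12,14] 26+38=64 <71 → l++
[13,14] 36+38=74 >71 → r--

14 moves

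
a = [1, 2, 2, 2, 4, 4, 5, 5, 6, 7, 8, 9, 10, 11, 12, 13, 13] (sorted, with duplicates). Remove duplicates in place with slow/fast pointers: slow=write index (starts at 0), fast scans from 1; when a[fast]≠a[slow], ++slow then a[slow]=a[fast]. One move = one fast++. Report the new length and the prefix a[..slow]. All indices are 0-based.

(s=0,f=1) a[fast]=2≠a[slow]=1 write a[1]=2 → slow++,fast++
(s=1,f=2) a[fast]=2=a[slow] dup → fast++
(s=1,f=3) a[fast]=2=a[slow] dup → fast++
(s=1,f=4) a[fast]=4≠a[slow]=2 write a[2]=4 → slow++,fast++
(s=2,f=5) a[fast]=4=a[slow] dup → fast++
(s=2,f=6) a[fast]=5≠a[slow]=4 write a[3]=5 → slow++,fast++
(s=3,f=7) a[fast]=5=a[slow] dup → fast++
(s=3,f=8) a[fast]=6≠a[slow]=5 write a[4]=6 → slow++,fast++
(s=4,f=9) a[fast]=7≠a[slow]=6 write a[5]=7 → slow++,fast++
(s=5,f=10) a[fast]=8≠a[slow]=7 write a[6]=8 → slow++,fast++
(s=6,f=11) a[fast]=9≠a[slow]=8 write a[7]=9 → slow++,fast++
(s=7,f=12) a[fast]=10≠a[slow]=9 write a[8]=10 → slow++,fast++
(s=8,f=13) a[fast]=11≠a[slow]=10 write a[9]=11 → slow++,fast++
(s=9,f=14) a[fast]=12≠a[slow]=11 write a[10]=12 → slow++,fast++
(s=10,f=15) a[fast]=13≠a[slow]=12 write a[11]=13 → slow++,fast++
(s=11,f=16) a[fast]=13=a[slow] dup → fast++

length 12; prefix = [1, 2, 4, 5, 6, 7, 8, 9, 10, 11, 12, 13]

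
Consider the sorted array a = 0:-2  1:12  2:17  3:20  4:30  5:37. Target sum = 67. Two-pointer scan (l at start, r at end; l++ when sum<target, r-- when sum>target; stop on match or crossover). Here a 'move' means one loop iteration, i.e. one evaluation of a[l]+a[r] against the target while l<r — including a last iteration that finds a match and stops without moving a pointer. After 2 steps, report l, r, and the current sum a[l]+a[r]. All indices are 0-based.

l=0 r=5: -2+37=35 <67, l++
l=1 r=5: 12+37=49 <67, l++

l=2, r=5, sum=54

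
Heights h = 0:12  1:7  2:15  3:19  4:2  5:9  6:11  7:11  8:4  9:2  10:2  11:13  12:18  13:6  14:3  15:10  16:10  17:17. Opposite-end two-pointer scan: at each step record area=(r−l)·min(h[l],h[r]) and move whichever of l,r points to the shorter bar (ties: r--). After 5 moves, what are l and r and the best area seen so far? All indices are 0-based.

l=3, r=15, best area=238

[0,17] min(12,17)*17=204 best=204 * → l++
[1,17] min(7,17)*16=112 best=204 → l++
[2,17] min(15,17)*15=225 best=225 * → l++
[3,17] min(19,17)*14=238 best=238 * → r--
[3,16] min(19,10)*13=130 best=238 → r--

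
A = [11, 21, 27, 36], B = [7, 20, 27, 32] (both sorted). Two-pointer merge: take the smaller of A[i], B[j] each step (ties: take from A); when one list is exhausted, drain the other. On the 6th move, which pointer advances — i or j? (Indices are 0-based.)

j

[i=0,j=0] A[i]=11>B[j]=7 take 7 → j++
[i=0,j=1] A[i]=11<=B[j]=20 take 11 → i++
[i=1,j=1] A[i]=21>B[j]=20 take 20 → j++
[i=1,j=2] A[i]=21<=B[j]=27 take 21 → i++
[i=2,j=2] A[i]=27<=B[j]=27 take 27 → i++
[i=3,j=2] A[i]=36>B[j]=27 take 27 → j++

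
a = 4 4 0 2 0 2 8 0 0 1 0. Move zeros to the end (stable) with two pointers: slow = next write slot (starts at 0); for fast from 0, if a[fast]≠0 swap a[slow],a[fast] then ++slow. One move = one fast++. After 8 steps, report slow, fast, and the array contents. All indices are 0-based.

slow=0 fast=0: a[fast]=4≠0 swap→a[0]=4, slow++,fast++
slow=1 fast=1: a[fast]=4≠0 swap→a[1]=4, slow++,fast++
slow=2 fast=2: a[fast]=0, fast++
slow=2 fast=3: a[fast]=2≠0 swap→a[2]=2, slow++,fast++
slow=3 fast=4: a[fast]=0, fast++
slow=3 fast=5: a[fast]=2≠0 swap→a[3]=2, slow++,fast++
slow=4 fast=6: a[fast]=8≠0 swap→a[4]=8, slow++,fast++
slow=5 fast=7: a[fast]=0, fast++

slow=5, fast=8, a=[4, 4, 2, 2, 8, 0, 0, 0, 0, 1, 0]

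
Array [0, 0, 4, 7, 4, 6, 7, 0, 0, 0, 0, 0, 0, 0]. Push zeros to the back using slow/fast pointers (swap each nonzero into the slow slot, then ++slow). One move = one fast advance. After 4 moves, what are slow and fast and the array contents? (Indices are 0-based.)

slow=0 fast=0: a[fast]=0, fast++
slow=0 fast=1: a[fast]=0, fast++
slow=0 fast=2: a[fast]=4≠0 swap→a[0]=4, slow++,fast++
slow=1 fast=3: a[fast]=7≠0 swap→a[1]=7, slow++,fast++

slow=2, fast=4, a=[4, 7, 0, 0, 4, 6, 7, 0, 0, 0, 0, 0, 0, 0]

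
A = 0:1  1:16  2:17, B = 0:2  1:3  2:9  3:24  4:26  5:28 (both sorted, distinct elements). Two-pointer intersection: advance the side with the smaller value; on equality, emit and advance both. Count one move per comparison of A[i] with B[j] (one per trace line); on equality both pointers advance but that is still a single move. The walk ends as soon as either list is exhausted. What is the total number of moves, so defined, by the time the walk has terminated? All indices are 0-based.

6 moves

[i=0,j=0] 1<2 → i++
[i=1,j=0] 16>2 → j++
[i=1,j=1] 16>3 → j++
[i=1,j=2] 16>9 → j++
[i=1,j=3] 16<24 → i++
[i=2,j=3] 17<24 → i++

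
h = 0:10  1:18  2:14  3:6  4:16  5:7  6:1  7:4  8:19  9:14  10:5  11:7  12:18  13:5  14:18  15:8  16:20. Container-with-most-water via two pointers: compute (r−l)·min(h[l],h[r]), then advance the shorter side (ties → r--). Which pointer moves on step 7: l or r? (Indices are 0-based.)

l

[0,16] min(10,20)*16=160 best=160 * → l++
[1,16] min(18,20)*15=270 best=270 * → l++
[2,16] min(14,20)*14=196 best=270 → l++
[3,16] min(6,20)*13=78 best=270 → l++
[4,16] min(16,20)*12=192 best=270 → l++
[5,16] min(7,20)*11=77 best=270 → l++
[6,16] min(1,20)*10=10 best=270 → l++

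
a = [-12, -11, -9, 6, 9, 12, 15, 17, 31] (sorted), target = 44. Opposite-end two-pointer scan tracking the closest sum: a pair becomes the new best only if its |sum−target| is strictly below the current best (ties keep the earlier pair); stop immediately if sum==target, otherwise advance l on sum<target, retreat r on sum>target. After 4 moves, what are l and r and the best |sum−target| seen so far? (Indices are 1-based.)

l=5, r=9, best |Δ|=7

[1,9] -12+31=19 d=25 * → l++
[2,9] -11+31=20 d=24 * → l++
[3,9] -9+31=22 d=22 * → l++
[4,9] 6+31=37 d=7 * → l++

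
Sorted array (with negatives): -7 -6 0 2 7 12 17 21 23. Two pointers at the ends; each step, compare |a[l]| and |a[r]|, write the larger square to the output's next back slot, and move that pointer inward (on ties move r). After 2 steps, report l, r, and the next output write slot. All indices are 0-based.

l=0, r=6, next write slot=6

[0,8] |-7|<=|23| out[8]=529 → r--
[0,7] |-7|<=|21| out[7]=441 → r--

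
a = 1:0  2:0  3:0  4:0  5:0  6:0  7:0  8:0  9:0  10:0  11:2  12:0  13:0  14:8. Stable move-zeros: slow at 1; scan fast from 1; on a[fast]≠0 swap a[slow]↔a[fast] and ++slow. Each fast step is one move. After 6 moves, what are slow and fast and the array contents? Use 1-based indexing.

slow=1, fast=7, a=[0, 0, 0, 0, 0, 0, 0, 0, 0, 0, 2, 0, 0, 8]

(s=1,f=1) a[fast]=0 → fast++
(s=1,f=2) a[fast]=0 → fast++
(s=1,f=3) a[fast]=0 → fast++
(s=1,f=4) a[fast]=0 → fast++
(s=1,f=5) a[fast]=0 → fast++
(s=1,f=6) a[fast]=0 → fast++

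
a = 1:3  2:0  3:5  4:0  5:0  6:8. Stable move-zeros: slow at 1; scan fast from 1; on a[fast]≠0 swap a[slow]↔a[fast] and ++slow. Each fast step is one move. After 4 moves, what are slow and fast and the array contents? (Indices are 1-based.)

slow=1 fast=1: a[fast]=3≠0 swap→a[1]=3, slow++,fast++
slow=2 fast=2: a[fast]=0, fast++
slow=2 fast=3: a[fast]=5≠0 swap→a[2]=5, slow++,fast++
slow=3 fast=4: a[fast]=0, fast++

slow=3, fast=5, a=[3, 5, 0, 0, 0, 8]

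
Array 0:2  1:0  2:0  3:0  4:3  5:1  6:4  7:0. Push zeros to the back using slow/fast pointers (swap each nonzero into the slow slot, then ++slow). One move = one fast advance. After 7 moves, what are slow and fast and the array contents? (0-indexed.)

(s=0,f=0) a[fast]=2≠0 swap→a[0]=2 → slow++,fast++
(s=1,f=1) a[fast]=0 → fast++
(s=1,f=2) a[fast]=0 → fast++
(s=1,f=3) a[fast]=0 → fast++
(s=1,f=4) a[fast]=3≠0 swap→a[1]=3 → slow++,fast++
(s=2,f=5) a[fast]=1≠0 swap→a[2]=1 → slow++,fast++
(s=3,f=6) a[fast]=4≠0 swap→a[3]=4 → slow++,fast++

slow=4, fast=7, a=[2, 3, 1, 4, 0, 0, 0, 0]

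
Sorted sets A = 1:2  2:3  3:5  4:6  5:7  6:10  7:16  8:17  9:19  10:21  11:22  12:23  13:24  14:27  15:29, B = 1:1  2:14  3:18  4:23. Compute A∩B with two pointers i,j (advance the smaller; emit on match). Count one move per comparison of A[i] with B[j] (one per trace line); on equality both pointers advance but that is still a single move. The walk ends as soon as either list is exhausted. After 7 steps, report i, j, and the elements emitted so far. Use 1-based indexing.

[i=1,j=1] 2>1 → j++
[i=1,j=2] 2<14 → i++
[i=2,j=2] 3<14 → i++
[i=3,j=2] 5<14 → i++
[i=4,j=2] 6<14 → i++
[i=5,j=2] 7<14 → i++
[i=6,j=2] 10<14 → i++

i=7, j=2, emitted=[]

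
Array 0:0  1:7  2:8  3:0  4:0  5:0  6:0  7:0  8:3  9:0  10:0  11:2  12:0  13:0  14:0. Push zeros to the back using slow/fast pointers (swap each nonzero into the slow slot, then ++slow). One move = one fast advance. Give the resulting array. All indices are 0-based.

[7, 8, 3, 2, 0, 0, 0, 0, 0, 0, 0, 0, 0, 0, 0]

slow=0 fast=0: a[fast]=0, fast++
slow=0 fast=1: a[fast]=7≠0 swap→a[0]=7, slow++,fast++
slow=1 fast=2: a[fast]=8≠0 swap→a[1]=8, slow++,fast++
slow=2 fast=3: a[fast]=0, fast++
slow=2 fast=4: a[fast]=0, fast++
slow=2 fast=5: a[fast]=0, fast++
slow=2 fast=6: a[fast]=0, fast++
slow=2 fast=7: a[fast]=0, fast++
slow=2 fast=8: a[fast]=3≠0 swap→a[2]=3, slow++,fast++
slow=3 fast=9: a[fast]=0, fast++
slow=3 fast=10: a[fast]=0, fast++
slow=3 fast=11: a[fast]=2≠0 swap→a[3]=2, slow++,fast++
slow=4 fast=12: a[fast]=0, fast++
slow=4 fast=13: a[fast]=0, fast++
slow=4 fast=14: a[fast]=0, fast++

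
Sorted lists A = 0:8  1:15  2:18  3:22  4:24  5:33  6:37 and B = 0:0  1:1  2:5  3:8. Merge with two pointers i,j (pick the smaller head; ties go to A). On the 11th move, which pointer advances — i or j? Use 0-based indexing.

i=0 j=0: A[i]=8>B[j]=0 take 0, j++
i=0 j=1: A[i]=8>B[j]=1 take 1, j++
i=0 j=2: A[i]=8>B[j]=5 take 5, j++
i=0 j=3: A[i]=8<=B[j]=8 take 8, i++
i=1 j=3: A[i]=15>B[j]=8 take 8, j++
i=1 j=4: B done, take A[i]=15, i++
i=2 j=4: B done, take A[i]=18, i++
i=3 j=4: B done, take A[i]=22, i++
i=4 j=4: B done, take A[i]=24, i++
i=5 j=4: B done, take A[i]=33, i++
i=6 j=4: B done, take A[i]=37, i++

i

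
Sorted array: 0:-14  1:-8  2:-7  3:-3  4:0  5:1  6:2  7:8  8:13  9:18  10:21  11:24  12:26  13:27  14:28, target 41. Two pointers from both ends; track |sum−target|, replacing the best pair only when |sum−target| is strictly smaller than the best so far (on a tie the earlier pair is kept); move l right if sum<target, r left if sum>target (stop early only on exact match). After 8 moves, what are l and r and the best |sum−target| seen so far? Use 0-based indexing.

[0,14] -14+28=14 d=27 * → l++
[1,14] -8+28=20 d=21 * → l++
[2,14] -7+28=21 d=20 * → l++
[3,14] -3+28=25 d=16 * → l++
[4,14] 0+28=28 d=13 * → l++
[5,14] 1+28=29 d=12 * → l++
[6,14] 2+28=30 d=11 * → l++
[7,14] 8+28=36 d=5 * → l++

l=8, r=14, best |Δ|=5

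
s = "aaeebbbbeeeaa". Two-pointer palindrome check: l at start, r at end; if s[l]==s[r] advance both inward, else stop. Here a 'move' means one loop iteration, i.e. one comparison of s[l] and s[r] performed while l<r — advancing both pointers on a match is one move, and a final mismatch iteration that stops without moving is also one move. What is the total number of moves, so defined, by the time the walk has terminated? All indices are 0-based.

5 moves

l=0 r=12: 'a'=='a', l++,r--
l=1 r=11: 'a'=='a', l++,r--
l=2 r=10: 'e'=='e', l++,r--
l=3 r=9: 'e'=='e', l++,r--
l=4 r=8: 'b'!='e', stop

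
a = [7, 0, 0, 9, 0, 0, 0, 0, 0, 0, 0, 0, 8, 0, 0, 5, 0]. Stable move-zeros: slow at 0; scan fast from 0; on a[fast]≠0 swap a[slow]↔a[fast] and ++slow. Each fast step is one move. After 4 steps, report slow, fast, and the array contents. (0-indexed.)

(s=0,f=0) a[fast]=7≠0 swap→a[0]=7 → slow++,fast++
(s=1,f=1) a[fast]=0 → fast++
(s=1,f=2) a[fast]=0 → fast++
(s=1,f=3) a[fast]=9≠0 swap→a[1]=9 → slow++,fast++

slow=2, fast=4, a=[7, 9, 0, 0, 0, 0, 0, 0, 0, 0, 0, 0, 8, 0, 0, 5, 0]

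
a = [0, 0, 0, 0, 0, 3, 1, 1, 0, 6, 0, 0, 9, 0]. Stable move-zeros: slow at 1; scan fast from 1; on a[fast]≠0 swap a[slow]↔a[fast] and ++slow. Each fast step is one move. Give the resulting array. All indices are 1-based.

(s=1,f=1) a[fast]=0 → fast++
(s=1,f=2) a[fast]=0 → fast++
(s=1,f=3) a[fast]=0 → fast++
(s=1,f=4) a[fast]=0 → fast++
(s=1,f=5) a[fast]=0 → fast++
(s=1,f=6) a[fast]=3≠0 swap→a[1]=3 → slow++,fast++
(s=2,f=7) a[fast]=1≠0 swap→a[2]=1 → slow++,fast++
(s=3,f=8) a[fast]=1≠0 swap→a[3]=1 → slow++,fast++
(s=4,f=9) a[fast]=0 → fast++
(s=4,f=10) a[fast]=6≠0 swap→a[4]=6 → slow++,fast++
(s=5,f=11) a[fast]=0 → fast++
(s=5,f=12) a[fast]=0 → fast++
(s=5,f=13) a[fast]=9≠0 swap→a[5]=9 → slow++,fast++
(s=6,f=14) a[fast]=0 → fast++

[3, 1, 1, 6, 9, 0, 0, 0, 0, 0, 0, 0, 0, 0]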